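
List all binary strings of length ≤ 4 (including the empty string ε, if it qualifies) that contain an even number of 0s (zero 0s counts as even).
Checking every binary string of length 0 to 4:
  Length 0: accepted: ε | rejected: (none)
  Length 1: accepted: 1 | rejected: 0
  Length 2: accepted: 00, 11 | rejected: 01, 10
  Length 3: accepted: 001, 010, 100, 111 | rejected: 000, 011, 101, 110
  Length 4: accepted: 0000, 0011, 0101, 0110, 1001, 1010, 1100, 1111 | rejected: 0001, 0010, 0100, 0111, 1000, 1011, 1101, 1110
Total: 16 string(s).

Final answer: ε, 1, 00, 11, 001, 010, 100, 111, 0000, 0011, 0101, 0110, 1001, 1010, 1100, 1111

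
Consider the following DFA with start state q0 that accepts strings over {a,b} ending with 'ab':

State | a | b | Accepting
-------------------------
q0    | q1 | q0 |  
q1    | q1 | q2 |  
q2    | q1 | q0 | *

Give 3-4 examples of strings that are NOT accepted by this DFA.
Any strings that end in a non-accepting state work; for example:
"bb": q0 → q0 → q0; q0 is not accepting → rejected
"abbb": q0 → q1 → q2 → q0 → q0; q0 is not accepting → rejected
"baaa": q0 → q0 → q1 → q1 → q1; q1 is not accepting → rejected
"bbaa": q0 → q0 → q0 → q1 → q1; q1 is not accepting → rejected

Final answer: "bb", "abbb", "baaa", "bbaa"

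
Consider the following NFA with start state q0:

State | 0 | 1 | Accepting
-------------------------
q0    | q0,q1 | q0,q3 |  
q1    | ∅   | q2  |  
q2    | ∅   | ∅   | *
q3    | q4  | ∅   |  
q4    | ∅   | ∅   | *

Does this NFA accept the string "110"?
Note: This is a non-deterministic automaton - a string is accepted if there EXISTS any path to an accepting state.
Track the set of states the NFA could be in: start {q0}
Read '1': {q0} → {q0, q3}
Read '1': {q0, q3} → {q0, q3}
Read '0': {q0, q3} → {q0, q1, q4}
Final set {q0, q1, q4} contains accepting state(s) {q4} → accepted.

Final answer: Yes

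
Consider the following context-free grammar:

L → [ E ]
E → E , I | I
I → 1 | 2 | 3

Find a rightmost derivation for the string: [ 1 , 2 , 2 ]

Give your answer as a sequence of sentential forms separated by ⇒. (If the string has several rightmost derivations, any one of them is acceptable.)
Start with L.
Step 1: the rightmost non-terminal is L; apply L → [ E ]:  [ E ]
Step 2: the rightmost non-terminal is E; apply E → E , I:  [ E , I ]
Step 3: the rightmost non-terminal is I; apply I → 2:  [ E , 2 ]
Step 4: the rightmost non-terminal is E; apply E → E , I:  [ E , I , 2 ]
Step 5: the rightmost non-terminal is I; apply I → 2:  [ E , 2 , 2 ]
Step 6: the rightmost non-terminal is E; apply E → I:  [ I , 2 , 2 ]
Step 7: the rightmost non-terminal is I; apply I → 1:  [ 1 , 2 , 2 ]

Final answer: L ⇒ [ E ] ⇒ [ E , I ] ⇒ [ E , 2 ] ⇒ [ E , I , 2 ] ⇒ [ E , 2 , 2 ] ⇒ [ I , 2 , 2 ] ⇒ [ 1 , 2 , 2 ]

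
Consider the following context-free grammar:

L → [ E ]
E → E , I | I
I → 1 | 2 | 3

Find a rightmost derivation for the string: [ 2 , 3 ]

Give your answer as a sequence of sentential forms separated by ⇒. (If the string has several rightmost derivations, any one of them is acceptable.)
Start with L.
Step 1: the rightmost non-terminal is L; apply L → [ E ]:  [ E ]
Step 2: the rightmost non-terminal is E; apply E → E , I:  [ E , I ]
Step 3: the rightmost non-terminal is I; apply I → 3:  [ E , 3 ]
Step 4: the rightmost non-terminal is E; apply E → I:  [ I , 3 ]
Step 5: the rightmost non-terminal is I; apply I → 2:  [ 2 , 3 ]

Final answer: L ⇒ [ E ] ⇒ [ E , I ] ⇒ [ E , 3 ] ⇒ [ I , 3 ] ⇒ [ 2 , 3 ]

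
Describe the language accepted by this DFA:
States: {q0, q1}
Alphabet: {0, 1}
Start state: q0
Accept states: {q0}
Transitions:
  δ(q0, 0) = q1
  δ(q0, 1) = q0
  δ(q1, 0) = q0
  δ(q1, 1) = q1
Analyzing the DFA structure:
Start state: q0
Accept states: {q0}
Interpreting what each state remembers (checking against the transitions):
  q0: an even number of 0s has been read so far
  q1: an odd number of 0s has been read so far
  δ(q0, 0): in q0 (an even number of 0s has been read so far), after reading 0 we have: an odd number of 0s has been read so far → q1
  δ(q0, 1): in q0 (an even number of 0s has been read so far), after reading 1 we have: an even number of 0s has been read so far → q0
  δ(q1, 0): in q1 (an odd number of 0s has been read so far), after reading 0 we have: an even number of 0s has been read so far → q0
  δ(q1, 1): in q1 (an odd number of 0s has been read so far), after reading 1 we have: an odd number of 0s has been read so far → q1
A string is accepted iff it ends in {q0}, i.e. an even number of 0s has been read so far.
Language: All binary strings with an even number of 0s

Final answer: All binary strings with an even number of 0s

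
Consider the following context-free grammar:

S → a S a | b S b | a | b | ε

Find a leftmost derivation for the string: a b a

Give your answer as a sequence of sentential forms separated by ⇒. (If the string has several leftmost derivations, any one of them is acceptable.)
Start with S.
Step 1: the leftmost non-terminal is S; apply S → a S a:  a S a
Step 2: the leftmost non-terminal is S; apply S → b:  a b a

Final answer: S ⇒ a S a ⇒ a b a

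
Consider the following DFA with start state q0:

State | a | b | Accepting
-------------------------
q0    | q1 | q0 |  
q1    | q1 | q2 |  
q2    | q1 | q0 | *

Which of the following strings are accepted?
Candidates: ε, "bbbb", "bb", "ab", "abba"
ε: q0; q0 is not accepting → rejected
"bbbb": q0 → q0 → q0 → q0 → q0; q0 is not accepting → rejected
"bb": q0 → q0 → q0; q0 is not accepting → rejected
"ab": q0 → q1 → q2; q2 is accepting → accepted
"abba": q0 → q1 → q2 → q0 → q1; q1 is not accepting → rejected

Final answer: "ab"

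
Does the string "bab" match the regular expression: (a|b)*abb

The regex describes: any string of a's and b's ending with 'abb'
No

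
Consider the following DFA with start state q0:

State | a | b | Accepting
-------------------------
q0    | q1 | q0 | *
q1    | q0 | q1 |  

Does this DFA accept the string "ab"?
Start in q0.
Read 'a': q0 → q1
Read 'b': q1 → q1
Final state q1 is not accepting, so the string is rejected.

Final answer: No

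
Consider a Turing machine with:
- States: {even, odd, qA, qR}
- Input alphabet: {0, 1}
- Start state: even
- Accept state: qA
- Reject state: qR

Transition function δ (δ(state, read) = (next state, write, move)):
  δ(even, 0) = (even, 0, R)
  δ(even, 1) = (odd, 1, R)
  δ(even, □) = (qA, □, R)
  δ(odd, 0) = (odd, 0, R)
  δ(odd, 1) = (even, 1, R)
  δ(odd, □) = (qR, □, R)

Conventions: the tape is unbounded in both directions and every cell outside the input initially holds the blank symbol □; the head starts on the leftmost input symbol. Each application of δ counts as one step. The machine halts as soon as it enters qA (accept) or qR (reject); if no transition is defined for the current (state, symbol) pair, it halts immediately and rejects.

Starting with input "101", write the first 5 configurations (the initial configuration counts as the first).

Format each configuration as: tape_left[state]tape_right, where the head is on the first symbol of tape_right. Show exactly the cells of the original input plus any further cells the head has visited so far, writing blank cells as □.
Step 0: [even]101 (head at position 0)
Step 1: δ(even, 1) = (odd, 1, R)  ⊢  1[odd]01 (head at position 1)
Step 2: δ(odd, 0) = (odd, 0, R)  ⊢  10[odd]1 (head at position 2)
Step 3: δ(odd, 1) = (even, 1, R)  ⊢  101[even]□ (head at position 3)
Step 4: δ(even, □) = (qA, □, R)  ⊢  101□[qA]□ (head at position 4)

Final answer: [even]101 ⊢ 1[odd]01 ⊢ 10[odd]1 ⊢ 101[even]□ ⊢ 101□[qA]□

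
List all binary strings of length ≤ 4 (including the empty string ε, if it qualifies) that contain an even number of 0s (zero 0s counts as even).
Checking every binary string of length 0 to 4:
  Length 0: accepted: ε | rejected: (none)
  Length 1: accepted: 1 | rejected: 0
  Length 2: accepted: 00, 11 | rejected: 01, 10
  Length 3: accepted: 001, 010, 100, 111 | rejected: 000, 011, 101, 110
  Length 4: accepted: 0000, 0011, 0101, 0110, 1001, 1010, 1100, 1111 | rejected: 0001, 0010, 0100, 0111, 1000, 1011, 1101, 1110
Total: 16 string(s).

Final answer: ε, 1, 00, 11, 001, 010, 100, 111, 0000, 0011, 0101, 0110, 1001, 1010, 1100, 1111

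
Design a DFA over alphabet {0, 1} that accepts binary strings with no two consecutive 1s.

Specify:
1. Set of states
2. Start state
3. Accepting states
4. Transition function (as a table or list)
One valid DFA (any DFA recognizing the same language is acceptable):
States: {q0, q1, dead}
Start: q0
Accepting: {q0, q1}
Transitions (accepting states marked with *):
State | 0 | 1 | Accepting
-------------------------
q0    | q0 | q1 | *
q1    | q0 | dead | *
dead  | dead | dead |  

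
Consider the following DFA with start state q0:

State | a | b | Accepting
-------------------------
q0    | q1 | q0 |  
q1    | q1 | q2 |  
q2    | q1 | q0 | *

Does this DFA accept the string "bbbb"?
Start in q0.
Read 'b': q0 → q0
Read 'b': q0 → q0
Read 'b': q0 → q0
Read 'b': q0 → q0
Final state q0 is not accepting, so the string is rejected.

Final answer: No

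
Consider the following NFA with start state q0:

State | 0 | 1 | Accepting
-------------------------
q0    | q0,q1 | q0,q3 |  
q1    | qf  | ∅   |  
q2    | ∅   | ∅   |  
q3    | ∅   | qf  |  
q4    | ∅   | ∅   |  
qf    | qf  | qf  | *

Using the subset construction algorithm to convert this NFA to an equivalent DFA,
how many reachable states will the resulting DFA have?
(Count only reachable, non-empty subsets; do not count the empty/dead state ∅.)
Start subset: {q0}
{q0}: on 0 → {q0, q1}, on 1 → {q0, q3}
{q0, q1}: on 0 → {q0, q1, qf}, on 1 → {q0, q3}
{q0, q3}: on 0 → {q0, q1}, on 1 → {q0, q3, qf}
{q0, q1, qf}: on 0 → {q0, q1, qf}, on 1 → {q0, q3, qf}
{q0, q3, qf}: on 0 → {q0, q1, qf}, on 1 → {q0, q3, qf}
Reachable non-empty subsets: {q0}, {q0, q1}, {q0, q3}, {q0, q1, qf}, {q0, q3, qf} — 5 in total.

Final answer: 5 states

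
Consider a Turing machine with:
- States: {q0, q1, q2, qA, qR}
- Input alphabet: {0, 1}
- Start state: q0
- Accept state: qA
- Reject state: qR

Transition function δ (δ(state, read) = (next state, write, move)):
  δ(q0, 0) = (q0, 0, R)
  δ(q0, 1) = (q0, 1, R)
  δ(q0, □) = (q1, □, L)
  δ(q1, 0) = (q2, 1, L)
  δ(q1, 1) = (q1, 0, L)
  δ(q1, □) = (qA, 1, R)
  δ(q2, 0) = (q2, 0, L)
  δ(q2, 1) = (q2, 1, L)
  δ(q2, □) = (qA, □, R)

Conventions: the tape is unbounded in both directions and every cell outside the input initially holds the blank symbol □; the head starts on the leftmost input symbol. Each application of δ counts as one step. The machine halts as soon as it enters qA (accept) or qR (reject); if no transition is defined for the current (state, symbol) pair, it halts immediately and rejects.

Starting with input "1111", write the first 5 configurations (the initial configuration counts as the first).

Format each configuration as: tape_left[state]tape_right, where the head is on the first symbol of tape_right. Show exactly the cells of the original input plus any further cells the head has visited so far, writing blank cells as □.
Step 0: [q0]1111 (head at position 0)
Step 1: δ(q0, 1) = (q0, 1, R)  ⊢  1[q0]111 (head at position 1)
Step 2: δ(q0, 1) = (q0, 1, R)  ⊢  11[q0]11 (head at position 2)
Step 3: δ(q0, 1) = (q0, 1, R)  ⊢  111[q0]1 (head at position 3)
Step 4: δ(q0, 1) = (q0, 1, R)  ⊢  1111[q0]□ (head at position 4)

Final answer: [q0]1111 ⊢ 1[q0]111 ⊢ 11[q0]11 ⊢ 111[q0]1 ⊢ 1111[q0]□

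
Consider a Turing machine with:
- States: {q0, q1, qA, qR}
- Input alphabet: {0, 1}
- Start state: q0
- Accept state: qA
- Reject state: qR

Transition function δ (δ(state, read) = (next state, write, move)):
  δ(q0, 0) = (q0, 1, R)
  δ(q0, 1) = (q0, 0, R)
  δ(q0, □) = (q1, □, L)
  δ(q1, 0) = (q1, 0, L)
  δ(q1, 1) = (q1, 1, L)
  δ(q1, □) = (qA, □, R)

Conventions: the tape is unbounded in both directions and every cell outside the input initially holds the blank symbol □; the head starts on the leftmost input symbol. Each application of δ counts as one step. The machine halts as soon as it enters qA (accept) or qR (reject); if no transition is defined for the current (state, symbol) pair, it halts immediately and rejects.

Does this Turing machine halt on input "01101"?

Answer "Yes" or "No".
Step 0: [q0]01101 (head at position 0)
Step 1: δ(q0, 0) = (q0, 1, R)  ⊢  1[q0]1101 (head at position 1)
Step 2: δ(q0, 1) = (q0, 0, R)  ⊢  10[q0]101 (head at position 2)
Step 3: δ(q0, 1) = (q0, 0, R)  ⊢  100[q0]01 (head at position 3)
Step 4: δ(q0, 0) = (q0, 1, R)  ⊢  1001[q0]1 (head at position 4)
Step 5: δ(q0, 1) = (q0, 0, R)  ⊢  10010[q0]□ (head at position 5)
Step 6: δ(q0, □) = (q1, □, L)  ⊢  1001[q1]0□ (head at position 4)
Step 7: δ(q1, 0) = (q1, 0, L)  ⊢  100[q1]10□ (head at position 3)
Step 8: δ(q1, 1) = (q1, 1, L)  ⊢  10[q1]010□ (head at position 2)
Step 9: δ(q1, 0) = (q1, 0, L)  ⊢  1[q1]0010□ (head at position 1)
Step 10: δ(q1, 0) = (q1, 0, L)  ⊢  [q1]10010□ (head at position 0)
Step 11: δ(q1, 1) = (q1, 1, L)  ⊢  [q1]□10010□ (head at position -1)
Step 12: δ(q1, □) = (qA, □, R)  ⊢  □[qA]10010□ (head at position 0)
The machine is in qA, so it halts and accepts.
It halts after 12 steps.

Final answer: Yes - halts after 12 steps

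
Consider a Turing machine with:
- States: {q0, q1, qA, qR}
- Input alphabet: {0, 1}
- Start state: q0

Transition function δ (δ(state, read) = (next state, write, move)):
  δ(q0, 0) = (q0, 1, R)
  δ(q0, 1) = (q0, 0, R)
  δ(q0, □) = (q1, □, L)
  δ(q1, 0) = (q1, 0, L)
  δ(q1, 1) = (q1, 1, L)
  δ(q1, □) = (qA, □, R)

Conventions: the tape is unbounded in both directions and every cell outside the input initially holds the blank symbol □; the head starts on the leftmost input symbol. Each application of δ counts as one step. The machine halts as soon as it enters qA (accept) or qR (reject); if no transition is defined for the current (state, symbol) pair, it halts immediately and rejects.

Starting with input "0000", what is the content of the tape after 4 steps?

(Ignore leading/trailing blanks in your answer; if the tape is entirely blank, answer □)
Step 0: [q0]0000 (head at position 0)
Step 1: δ(q0, 0) = (q0, 1, R)  ⊢  1[q0]000 (head at position 1)
Step 2: δ(q0, 0) = (q0, 1, R)  ⊢  11[q0]00 (head at position 2)
Step 3: δ(q0, 0) = (q0, 1, R)  ⊢  111[q0]0 (head at position 3)
Step 4: δ(q0, 0) = (q0, 1, R)  ⊢  1111[q0]□ (head at position 4)
Tape after 4 steps (ignoring surrounding blanks): 1111

Final answer: Tape: 1111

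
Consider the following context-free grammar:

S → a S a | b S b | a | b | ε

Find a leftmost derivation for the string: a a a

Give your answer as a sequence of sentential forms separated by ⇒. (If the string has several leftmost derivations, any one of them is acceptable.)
Start with S.
Step 1: the leftmost non-terminal is S; apply S → a S a:  a S a
Step 2: the leftmost non-terminal is S; apply S → a:  a a a

Final answer: S ⇒ a S a ⇒ a a a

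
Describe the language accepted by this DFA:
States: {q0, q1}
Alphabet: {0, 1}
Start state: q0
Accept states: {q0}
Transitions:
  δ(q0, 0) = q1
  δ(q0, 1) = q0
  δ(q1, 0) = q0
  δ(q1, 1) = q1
Analyzing the DFA structure:
Start state: q0
Accept states: {q0}
Interpreting what each state remembers (checking against the transitions):
  q0: an even number of 0s has been read so far
  q1: an odd number of 0s has been read so far
  δ(q0, 0): in q0 (an even number of 0s has been read so far), after reading 0 we have: an odd number of 0s has been read so far → q1
  δ(q0, 1): in q0 (an even number of 0s has been read so far), after reading 1 we have: an even number of 0s has been read so far → q0
  δ(q1, 0): in q1 (an odd number of 0s has been read so far), after reading 0 we have: an even number of 0s has been read so far → q0
  δ(q1, 1): in q1 (an odd number of 0s has been read so far), after reading 1 we have: an odd number of 0s has been read so far → q1
A string is accepted iff it ends in {q0}, i.e. an even number of 0s has been read so far.
Language: All binary strings with an even number of 0s

Final answer: All binary strings with an even number of 0s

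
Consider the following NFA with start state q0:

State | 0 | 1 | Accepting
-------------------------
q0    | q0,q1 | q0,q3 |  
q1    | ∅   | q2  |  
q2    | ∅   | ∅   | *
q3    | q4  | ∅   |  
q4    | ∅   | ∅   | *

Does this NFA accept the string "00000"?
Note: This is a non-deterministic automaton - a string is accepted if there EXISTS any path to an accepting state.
Track the set of states the NFA could be in: start {q0}
Read '0': {q0} → {q0, q1}
Read '0': {q0, q1} → {q0, q1}
Read '0': {q0, q1} → {q0, q1}
Read '0': {q0, q1} → {q0, q1}
Read '0': {q0, q1} → {q0, q1}
Final set {q0, q1} contains no accepting state → rejected.

Final answer: No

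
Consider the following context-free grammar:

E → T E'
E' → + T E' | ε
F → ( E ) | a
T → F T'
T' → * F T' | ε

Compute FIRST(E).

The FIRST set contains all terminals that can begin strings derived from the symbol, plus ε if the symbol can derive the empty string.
FIRST(F): F → ( E ) contributes '(' and F → a contributes 'a', so FIRST(F) = {(, a}. F is not nullable.
FIRST(T): T → F T' begins with F, and F is not nullable, so FIRST(T) = FIRST(F) = {(, a}.
FIRST(E): E → T E' begins with T, and T is not nullable, so FIRST(E) = FIRST(T) = {(, a}.

Final answer: {(, a}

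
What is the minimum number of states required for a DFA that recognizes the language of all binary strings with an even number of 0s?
Language: binary strings with an even number of 0s
Lower bound (Myhill–Nerode): the prefixes ε, 0 are pairwise distinguishable:
  ε vs 0: suffix ε distinguishes them (ε has zero 0s (accepted), 0 has one 0 (rejected))
So any DFA needs at least 2 states.
Upper bound: a DFA with 2 states exists (one state per class above).
Minimum states: 2

Final answer: 2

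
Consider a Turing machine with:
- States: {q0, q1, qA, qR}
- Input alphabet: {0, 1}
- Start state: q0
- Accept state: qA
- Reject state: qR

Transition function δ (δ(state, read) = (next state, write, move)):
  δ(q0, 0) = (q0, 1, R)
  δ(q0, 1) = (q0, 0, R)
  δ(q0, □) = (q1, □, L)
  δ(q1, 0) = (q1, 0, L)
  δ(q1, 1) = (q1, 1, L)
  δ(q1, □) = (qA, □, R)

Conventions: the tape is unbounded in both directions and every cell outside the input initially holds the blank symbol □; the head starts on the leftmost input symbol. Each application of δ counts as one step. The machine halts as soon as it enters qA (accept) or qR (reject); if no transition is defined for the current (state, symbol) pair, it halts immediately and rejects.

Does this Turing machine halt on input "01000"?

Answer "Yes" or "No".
Step 0: [q0]01000 (head at position 0)
Step 1: δ(q0, 0) = (q0, 1, R)  ⊢  1[q0]1000 (head at position 1)
Step 2: δ(q0, 1) = (q0, 0, R)  ⊢  10[q0]000 (head at position 2)
Step 3: δ(q0, 0) = (q0, 1, R)  ⊢  101[q0]00 (head at position 3)
Step 4: δ(q0, 0) = (q0, 1, R)  ⊢  1011[q0]0 (head at position 4)
Step 5: δ(q0, 0) = (q0, 1, R)  ⊢  10111[q0]□ (head at position 5)
Step 6: δ(q0, □) = (q1, □, L)  ⊢  1011[q1]1□ (head at position 4)
Step 7: δ(q1, 1) = (q1, 1, L)  ⊢  101[q1]11□ (head at position 3)
Step 8: δ(q1, 1) = (q1, 1, L)  ⊢  10[q1]111□ (head at position 2)
Step 9: δ(q1, 1) = (q1, 1, L)  ⊢  1[q1]0111□ (head at position 1)
Step 10: δ(q1, 0) = (q1, 0, L)  ⊢  [q1]10111□ (head at position 0)
Step 11: δ(q1, 1) = (q1, 1, L)  ⊢  [q1]□10111□ (head at position -1)
Step 12: δ(q1, □) = (qA, □, R)  ⊢  □[qA]10111□ (head at position 0)
The machine is in qA, so it halts and accepts.
It halts after 12 steps.

Final answer: Yes - halts after 12 steps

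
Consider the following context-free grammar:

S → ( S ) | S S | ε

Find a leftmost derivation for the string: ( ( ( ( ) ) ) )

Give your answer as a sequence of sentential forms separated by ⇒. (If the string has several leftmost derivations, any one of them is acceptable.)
Start with S.
Step 1: the leftmost non-terminal is S; apply S → ( S ):  ( S )
Step 2: the leftmost non-terminal is S; apply S → ( S ):  ( ( S ) )
Step 3: the leftmost non-terminal is S; apply S → ( S ):  ( ( ( S ) ) )
Step 4: the leftmost non-terminal is S; apply S → ( S ):  ( ( ( ( S ) ) ) )
Step 5: the leftmost non-terminal is S; apply S → ε:  ( ( ( ( ) ) ) )

Final answer: S ⇒ ( S ) ⇒ ( ( S ) ) ⇒ ( ( ( S ) ) ) ⇒ ( ( ( ( S ) ) ) ) ⇒ ( ( ( ( ) ) ) )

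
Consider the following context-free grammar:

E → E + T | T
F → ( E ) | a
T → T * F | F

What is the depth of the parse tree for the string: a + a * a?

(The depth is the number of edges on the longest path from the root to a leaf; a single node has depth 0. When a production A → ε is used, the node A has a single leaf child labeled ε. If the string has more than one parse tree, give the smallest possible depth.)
The grammar is unambiguous; the parse tree of a + a * a is:
E → E + T at the root (depth 0).
  Left E (depth 1) → T (2) → F (3) → a (4).
  Right T (depth 1) → T * F; that T (2) → F (3) → a (4); F (2) → a (3).
The longest root-to-leaf paths have 4 edges.
Depth = 4.

Final answer: 4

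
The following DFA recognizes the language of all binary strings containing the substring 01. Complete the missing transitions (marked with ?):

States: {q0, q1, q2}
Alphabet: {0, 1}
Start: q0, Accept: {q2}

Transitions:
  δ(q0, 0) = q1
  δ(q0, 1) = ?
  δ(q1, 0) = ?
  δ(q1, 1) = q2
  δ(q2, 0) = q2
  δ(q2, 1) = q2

What each state remembers (consistent with the given transitions and accept states):
  q0: 01 not seen yet and the last symbol was not 0
  q1: 01 not seen yet and the last symbol was 0
  q2: the substring 01 has already been seen
Filling in the missing entries:
  δ(q0, 1): in q0 (01 not seen yet and the last symbol was not 0), after reading 1 we have: 01 not seen yet and the last symbol was not 0 → q0
  δ(q1, 0): in q1 (01 not seen yet and the last symbol was 0), after reading 0 we have: 01 not seen yet and the last symbol was 0 → q1

Final answer: δ(q0, 1) = q0; δ(q1, 0) = q1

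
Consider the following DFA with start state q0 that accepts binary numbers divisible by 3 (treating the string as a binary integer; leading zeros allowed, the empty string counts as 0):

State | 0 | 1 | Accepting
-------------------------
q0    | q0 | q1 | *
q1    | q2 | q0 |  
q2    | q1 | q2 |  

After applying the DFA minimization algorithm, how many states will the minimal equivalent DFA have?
All 3 states are reachable from q0, so none can be removed as unreachable.
Table-filling: first mark every (accepting, non-accepting) pair as distinguishable (accepting: {q0}; non-accepting: {q1, q2}).
Round 1: (q1, q2) on '1' go to q0 and q2, already distinguishable → mark.
Every pair of states is distinguishable, so the DFA is already minimal.
Equivalence classes: {q0}, {q1}, {q2} → 3 states.

Final answer: 3 states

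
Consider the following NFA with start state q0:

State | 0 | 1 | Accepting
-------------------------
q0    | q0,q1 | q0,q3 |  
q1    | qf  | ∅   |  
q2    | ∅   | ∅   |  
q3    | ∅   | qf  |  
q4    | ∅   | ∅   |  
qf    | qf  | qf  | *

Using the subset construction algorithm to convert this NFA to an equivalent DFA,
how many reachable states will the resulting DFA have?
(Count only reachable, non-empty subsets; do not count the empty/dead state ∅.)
Start subset: {q0}
{q0}: on 0 → {q0, q1}, on 1 → {q0, q3}
{q0, q1}: on 0 → {q0, q1, qf}, on 1 → {q0, q3}
{q0, q3}: on 0 → {q0, q1}, on 1 → {q0, q3, qf}
{q0, q1, qf}: on 0 → {q0, q1, qf}, on 1 → {q0, q3, qf}
{q0, q3, qf}: on 0 → {q0, q1, qf}, on 1 → {q0, q3, qf}
Reachable non-empty subsets: {q0}, {q0, q1}, {q0, q3}, {q0, q1, qf}, {q0, q3, qf} — 5 in total.

Final answer: 5 states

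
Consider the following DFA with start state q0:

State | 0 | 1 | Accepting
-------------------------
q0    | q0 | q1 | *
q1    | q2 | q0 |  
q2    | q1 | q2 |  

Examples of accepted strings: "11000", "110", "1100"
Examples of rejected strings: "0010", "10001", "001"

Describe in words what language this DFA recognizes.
binary numbers divisible by 3 (treating the string as a binary integer; leading zeros allowed, the empty string counts as 0)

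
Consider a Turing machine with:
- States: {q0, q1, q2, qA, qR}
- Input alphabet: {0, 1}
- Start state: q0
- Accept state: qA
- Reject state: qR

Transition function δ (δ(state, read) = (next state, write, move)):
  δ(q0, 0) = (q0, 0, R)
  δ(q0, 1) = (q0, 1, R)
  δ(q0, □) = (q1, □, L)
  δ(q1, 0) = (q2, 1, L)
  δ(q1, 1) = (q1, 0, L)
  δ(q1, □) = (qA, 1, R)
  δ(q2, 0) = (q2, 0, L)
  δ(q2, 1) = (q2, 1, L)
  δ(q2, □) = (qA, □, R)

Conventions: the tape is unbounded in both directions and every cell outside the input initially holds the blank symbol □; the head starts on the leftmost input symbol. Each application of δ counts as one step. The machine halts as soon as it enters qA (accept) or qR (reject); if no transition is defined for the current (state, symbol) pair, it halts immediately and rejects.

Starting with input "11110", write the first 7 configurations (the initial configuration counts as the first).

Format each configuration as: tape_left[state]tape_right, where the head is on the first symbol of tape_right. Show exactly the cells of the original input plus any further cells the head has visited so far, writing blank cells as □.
Step 0: [q0]11110 (head at position 0)
Step 1: δ(q0, 1) = (q0, 1, R)  ⊢  1[q0]1110 (head at position 1)
Step 2: δ(q0, 1) = (q0, 1, R)  ⊢  11[q0]110 (head at position 2)
Step 3: δ(q0, 1) = (q0, 1, R)  ⊢  111[q0]10 (head at position 3)
Step 4: δ(q0, 1) = (q0, 1, R)  ⊢  1111[q0]0 (head at position 4)
Step 5: δ(q0, 0) = (q0, 0, R)  ⊢  11110[q0]□ (head at position 5)
Step 6: δ(q0, □) = (q1, □, L)  ⊢  1111[q1]0□ (head at position 4)

Final answer: [q0]11110 ⊢ 1[q0]1110 ⊢ 11[q0]110 ⊢ 111[q0]10 ⊢ 1111[q0]0 ⊢ 11110[q0]□ ⊢ 1111[q1]0□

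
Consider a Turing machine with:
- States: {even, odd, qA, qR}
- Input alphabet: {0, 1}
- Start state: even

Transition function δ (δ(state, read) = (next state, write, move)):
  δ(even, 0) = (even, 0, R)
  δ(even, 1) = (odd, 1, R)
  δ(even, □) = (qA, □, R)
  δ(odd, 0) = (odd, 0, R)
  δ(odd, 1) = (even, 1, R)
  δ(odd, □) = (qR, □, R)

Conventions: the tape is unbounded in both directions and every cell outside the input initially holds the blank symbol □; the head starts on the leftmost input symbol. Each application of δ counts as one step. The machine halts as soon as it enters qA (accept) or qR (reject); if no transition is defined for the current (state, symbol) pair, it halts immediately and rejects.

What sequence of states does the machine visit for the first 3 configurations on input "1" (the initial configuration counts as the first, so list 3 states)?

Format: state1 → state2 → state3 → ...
Step 0: [even]1 (head at position 0)
Step 1: δ(even, 1) = (odd, 1, R)  ⊢  1[odd]□ (head at position 1)
Step 2: δ(odd, □) = (qR, □, R)  ⊢  1□[qR]□ (head at position 2)
Reading off the states of these 3 configurations: even → odd → qR

Final answer: even → odd → qR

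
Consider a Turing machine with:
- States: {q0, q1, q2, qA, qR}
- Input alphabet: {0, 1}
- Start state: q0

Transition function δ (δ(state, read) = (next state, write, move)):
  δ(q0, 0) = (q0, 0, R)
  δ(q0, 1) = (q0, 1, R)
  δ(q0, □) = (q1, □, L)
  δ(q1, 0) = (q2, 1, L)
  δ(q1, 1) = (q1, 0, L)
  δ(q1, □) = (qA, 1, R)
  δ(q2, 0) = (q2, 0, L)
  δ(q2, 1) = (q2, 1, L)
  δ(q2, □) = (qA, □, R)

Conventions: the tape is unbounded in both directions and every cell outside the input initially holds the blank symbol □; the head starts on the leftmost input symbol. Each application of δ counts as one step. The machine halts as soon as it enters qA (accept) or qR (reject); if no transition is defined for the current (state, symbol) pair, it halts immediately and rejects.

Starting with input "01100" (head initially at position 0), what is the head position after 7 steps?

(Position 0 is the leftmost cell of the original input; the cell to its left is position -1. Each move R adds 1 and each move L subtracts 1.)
Step 0: [q0]01100 (head at position 0)
Step 1: δ(q0, 0) = (q0, 0, R)  ⊢  0[q0]1100 (head at position 1)
Step 2: δ(q0, 1) = (q0, 1, R)  ⊢  01[q0]100 (head at position 2)
Step 3: δ(q0, 1) = (q0, 1, R)  ⊢  011[q0]00 (head at position 3)
Step 4: δ(q0, 0) = (q0, 0, R)  ⊢  0110[q0]0 (head at position 4)
Step 5: δ(q0, 0) = (q0, 0, R)  ⊢  01100[q0]□ (head at position 5)
Step 6: δ(q0, □) = (q1, □, L)  ⊢  0110[q1]0□ (head at position 4)
Step 7: δ(q1, 0) = (q2, 1, L)  ⊢  011[q2]01□ (head at position 3)
Head position after 7 steps: 3

Final answer: Position 3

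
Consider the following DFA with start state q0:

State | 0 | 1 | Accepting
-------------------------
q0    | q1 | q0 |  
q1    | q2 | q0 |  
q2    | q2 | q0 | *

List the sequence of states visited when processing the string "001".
q0 → q1 → q2 → q0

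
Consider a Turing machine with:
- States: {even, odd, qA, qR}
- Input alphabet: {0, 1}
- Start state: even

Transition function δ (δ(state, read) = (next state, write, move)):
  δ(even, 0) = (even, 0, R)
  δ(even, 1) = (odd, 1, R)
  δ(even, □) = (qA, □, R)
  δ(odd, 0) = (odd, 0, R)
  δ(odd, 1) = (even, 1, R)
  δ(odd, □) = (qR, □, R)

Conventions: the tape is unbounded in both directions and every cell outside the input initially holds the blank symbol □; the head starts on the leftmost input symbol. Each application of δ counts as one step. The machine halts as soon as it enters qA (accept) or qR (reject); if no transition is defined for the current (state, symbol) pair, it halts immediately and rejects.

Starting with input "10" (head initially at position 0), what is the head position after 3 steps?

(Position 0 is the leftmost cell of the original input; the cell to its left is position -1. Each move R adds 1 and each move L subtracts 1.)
Step 0: [even]10 (head at position 0)
Step 1: δ(even, 1) = (odd, 1, R)  ⊢  1[odd]0 (head at position 1)
Step 2: δ(odd, 0) = (odd, 0, R)  ⊢  10[odd]□ (head at position 2)
Step 3: δ(odd, □) = (qR, □, R)  ⊢  10□[qR]□ (head at position 3)
Head position after 3 steps: 3

Final answer: Position 3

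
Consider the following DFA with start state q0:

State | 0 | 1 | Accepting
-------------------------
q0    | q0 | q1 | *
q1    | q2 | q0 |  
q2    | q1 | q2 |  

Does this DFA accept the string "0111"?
Start in q0.
Read '0': q0 → q0
Read '1': q0 → q1
Read '1': q1 → q0
Read '1': q0 → q1
Final state q1 is not accepting, so the string is rejected.

Final answer: No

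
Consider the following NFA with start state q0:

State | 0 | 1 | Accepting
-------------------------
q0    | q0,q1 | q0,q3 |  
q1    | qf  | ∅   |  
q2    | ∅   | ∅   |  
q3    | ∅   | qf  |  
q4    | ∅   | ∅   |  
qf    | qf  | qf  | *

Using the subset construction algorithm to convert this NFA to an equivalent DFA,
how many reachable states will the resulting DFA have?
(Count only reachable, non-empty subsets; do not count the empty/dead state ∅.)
Start subset: {q0}
{q0}: on 0 → {q0, q1}, on 1 → {q0, q3}
{q0, q1}: on 0 → {q0, q1, qf}, on 1 → {q0, q3}
{q0, q3}: on 0 → {q0, q1}, on 1 → {q0, q3, qf}
{q0, q1, qf}: on 0 → {q0, q1, qf}, on 1 → {q0, q3, qf}
{q0, q3, qf}: on 0 → {q0, q1, qf}, on 1 → {q0, q3, qf}
Reachable non-empty subsets: {q0}, {q0, q1}, {q0, q3}, {q0, q1, qf}, {q0, q3, qf} — 5 in total.

Final answer: 5 states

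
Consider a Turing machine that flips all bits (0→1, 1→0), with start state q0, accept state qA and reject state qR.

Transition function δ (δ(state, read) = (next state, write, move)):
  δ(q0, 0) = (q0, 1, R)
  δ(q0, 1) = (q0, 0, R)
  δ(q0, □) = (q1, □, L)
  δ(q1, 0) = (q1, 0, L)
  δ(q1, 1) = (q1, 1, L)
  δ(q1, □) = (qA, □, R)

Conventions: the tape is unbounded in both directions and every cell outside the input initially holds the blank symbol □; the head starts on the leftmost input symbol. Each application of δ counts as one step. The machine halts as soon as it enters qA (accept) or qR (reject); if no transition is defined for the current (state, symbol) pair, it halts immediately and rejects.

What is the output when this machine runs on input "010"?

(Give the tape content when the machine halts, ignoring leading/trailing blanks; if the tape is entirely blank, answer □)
Step 0: [q0]010 (head at position 0)
Step 1: δ(q0, 0) = (q0, 1, R)  ⊢  1[q0]10 (head at position 1)
Step 2: δ(q0, 1) = (q0, 0, R)  ⊢  10[q0]0 (head at position 2)
Step 3: δ(q0, 0) = (q0, 1, R)  ⊢  101[q0]□ (head at position 3)
Step 4: δ(q0, □) = (q1, □, L)  ⊢  10[q1]1□ (head at position 2)
Step 5: δ(q1, 1) = (q1, 1, L)  ⊢  1[q1]01□ (head at position 1)
Step 6: δ(q1, 0) = (q1, 0, L)  ⊢  [q1]101□ (head at position 0)
Step 7: δ(q1, 1) = (q1, 1, L)  ⊢  [q1]□101□ (head at position -1)
Step 8: δ(q1, □) = (qA, □, R)  ⊢  □[qA]101□ (head at position 0)
The machine is in qA, so it halts and accepts.
Tape content when halted (ignoring surrounding blanks): 101

Final answer: Output: 101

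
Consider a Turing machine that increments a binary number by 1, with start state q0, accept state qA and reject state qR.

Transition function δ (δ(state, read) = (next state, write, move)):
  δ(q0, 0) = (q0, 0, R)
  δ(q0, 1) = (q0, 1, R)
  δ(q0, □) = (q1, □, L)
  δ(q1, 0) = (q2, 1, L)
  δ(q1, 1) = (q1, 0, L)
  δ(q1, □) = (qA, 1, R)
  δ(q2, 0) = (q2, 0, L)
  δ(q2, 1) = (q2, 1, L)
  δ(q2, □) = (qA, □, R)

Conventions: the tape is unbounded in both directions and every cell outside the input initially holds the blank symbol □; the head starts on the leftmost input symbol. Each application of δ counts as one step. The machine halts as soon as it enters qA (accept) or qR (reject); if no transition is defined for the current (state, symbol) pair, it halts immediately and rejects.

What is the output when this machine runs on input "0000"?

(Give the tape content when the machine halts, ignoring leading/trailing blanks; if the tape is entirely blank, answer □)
Step 0: [q0]0000 (head at position 0)
Step 1: δ(q0, 0) = (q0, 0, R)  ⊢  0[q0]000 (head at position 1)
Step 2: δ(q0, 0) = (q0, 0, R)  ⊢  00[q0]00 (head at position 2)
Step 3: δ(q0, 0) = (q0, 0, R)  ⊢  000[q0]0 (head at position 3)
Step 4: δ(q0, 0) = (q0, 0, R)  ⊢  0000[q0]□ (head at position 4)
Step 5: δ(q0, □) = (q1, □, L)  ⊢  000[q1]0□ (head at position 3)
Step 6: δ(q1, 0) = (q2, 1, L)  ⊢  00[q2]01□ (head at position 2)
Step 7: δ(q2, 0) = (q2, 0, L)  ⊢  0[q2]001□ (head at position 1)
Step 8: δ(q2, 0) = (q2, 0, L)  ⊢  [q2]0001□ (head at position 0)
Step 9: δ(q2, 0) = (q2, 0, L)  ⊢  [q2]□0001□ (head at position -1)
Step 10: δ(q2, □) = (qA, □, R)  ⊢  □[qA]0001□ (head at position 0)
The machine is in qA, so it halts and accepts.
Tape content when halted (ignoring surrounding blanks): 0001

Final answer: Output: 0001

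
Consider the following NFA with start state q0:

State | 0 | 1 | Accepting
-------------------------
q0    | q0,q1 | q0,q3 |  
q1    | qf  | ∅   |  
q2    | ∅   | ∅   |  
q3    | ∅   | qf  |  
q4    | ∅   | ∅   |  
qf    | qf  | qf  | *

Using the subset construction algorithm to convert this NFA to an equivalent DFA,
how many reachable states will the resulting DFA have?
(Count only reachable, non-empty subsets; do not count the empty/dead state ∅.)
Start subset: {q0}
{q0}: on 0 → {q0, q1}, on 1 → {q0, q3}
{q0, q1}: on 0 → {q0, q1, qf}, on 1 → {q0, q3}
{q0, q3}: on 0 → {q0, q1}, on 1 → {q0, q3, qf}
{q0, q1, qf}: on 0 → {q0, q1, qf}, on 1 → {q0, q3, qf}
{q0, q3, qf}: on 0 → {q0, q1, qf}, on 1 → {q0, q3, qf}
Reachable non-empty subsets: {q0}, {q0, q1}, {q0, q3}, {q0, q1, qf}, {q0, q3, qf} — 5 in total.

Final answer: 5 states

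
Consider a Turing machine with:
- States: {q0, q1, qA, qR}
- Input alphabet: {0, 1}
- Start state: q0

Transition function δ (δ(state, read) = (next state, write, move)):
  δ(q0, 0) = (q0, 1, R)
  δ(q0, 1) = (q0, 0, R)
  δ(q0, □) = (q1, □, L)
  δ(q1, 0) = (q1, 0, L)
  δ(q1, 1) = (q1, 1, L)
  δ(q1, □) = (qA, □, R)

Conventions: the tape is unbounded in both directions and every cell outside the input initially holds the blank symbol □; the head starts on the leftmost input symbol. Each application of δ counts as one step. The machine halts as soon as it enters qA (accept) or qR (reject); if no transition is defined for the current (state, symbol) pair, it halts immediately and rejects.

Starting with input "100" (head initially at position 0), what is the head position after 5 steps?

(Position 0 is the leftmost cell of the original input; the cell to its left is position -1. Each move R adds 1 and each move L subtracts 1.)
Step 0: [q0]100 (head at position 0)
Step 1: δ(q0, 1) = (q0, 0, R)  ⊢  0[q0]00 (head at position 1)
Step 2: δ(q0, 0) = (q0, 1, R)  ⊢  01[q0]0 (head at position 2)
Step 3: δ(q0, 0) = (q0, 1, R)  ⊢  011[q0]□ (head at position 3)
Step 4: δ(q0, □) = (q1, □, L)  ⊢  01[q1]1□ (head at position 2)
Step 5: δ(q1, 1) = (q1, 1, L)  ⊢  0[q1]11□ (head at position 1)
Head position after 5 steps: 1

Final answer: Position 1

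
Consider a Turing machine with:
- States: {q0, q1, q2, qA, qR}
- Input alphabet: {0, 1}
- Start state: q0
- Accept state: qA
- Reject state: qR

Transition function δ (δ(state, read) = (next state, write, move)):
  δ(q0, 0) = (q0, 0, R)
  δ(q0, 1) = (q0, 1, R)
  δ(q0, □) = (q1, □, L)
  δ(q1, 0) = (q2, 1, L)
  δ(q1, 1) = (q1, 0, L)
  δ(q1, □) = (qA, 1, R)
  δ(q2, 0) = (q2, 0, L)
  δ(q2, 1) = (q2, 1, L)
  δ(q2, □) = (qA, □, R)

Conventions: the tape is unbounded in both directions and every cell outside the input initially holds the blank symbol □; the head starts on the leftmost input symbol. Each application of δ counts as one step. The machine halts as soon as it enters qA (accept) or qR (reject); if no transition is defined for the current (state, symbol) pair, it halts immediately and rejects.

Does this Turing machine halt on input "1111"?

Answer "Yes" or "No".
Step 0: [q0]1111 (head at position 0)
Step 1: δ(q0, 1) = (q0, 1, R)  ⊢  1[q0]111 (head at position 1)
Step 2: δ(q0, 1) = (q0, 1, R)  ⊢  11[q0]11 (head at position 2)
Step 3: δ(q0, 1) = (q0, 1, R)  ⊢  111[q0]1 (head at position 3)
Step 4: δ(q0, 1) = (q0, 1, R)  ⊢  1111[q0]□ (head at position 4)
Step 5: δ(q0, □) = (q1, □, L)  ⊢  111[q1]1□ (head at position 3)
Step 6: δ(q1, 1) = (q1, 0, L)  ⊢  11[q1]10□ (head at position 2)
Step 7: δ(q1, 1) = (q1, 0, L)  ⊢  1[q1]100□ (head at position 1)
Step 8: δ(q1, 1) = (q1, 0, L)  ⊢  [q1]1000□ (head at position 0)
Step 9: δ(q1, 1) = (q1, 0, L)  ⊢  [q1]□0000□ (head at position -1)
Step 10: δ(q1, □) = (qA, 1, R)  ⊢  1[qA]0000□ (head at position 0)
The machine is in qA, so it halts and accepts.
It halts after 10 steps.

Final answer: Yes - halts after 10 steps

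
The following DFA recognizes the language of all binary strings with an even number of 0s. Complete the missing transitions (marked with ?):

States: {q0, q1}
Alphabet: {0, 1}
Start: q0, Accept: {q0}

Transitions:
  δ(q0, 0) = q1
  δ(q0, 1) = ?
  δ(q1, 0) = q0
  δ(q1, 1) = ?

What each state remembers (consistent with the given transitions and accept states):
  q0: an even number of 0s has been read so far
  q1: an odd number of 0s has been read so far
Filling in the missing entries:
  δ(q0, 1): in q0 (an even number of 0s has been read so far), after reading 1 we have: an even number of 0s has been read so far → q0
  δ(q1, 1): in q1 (an odd number of 0s has been read so far), after reading 1 we have: an odd number of 0s has been read so far → q1

Final answer: δ(q0, 1) = q0; δ(q1, 1) = q1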